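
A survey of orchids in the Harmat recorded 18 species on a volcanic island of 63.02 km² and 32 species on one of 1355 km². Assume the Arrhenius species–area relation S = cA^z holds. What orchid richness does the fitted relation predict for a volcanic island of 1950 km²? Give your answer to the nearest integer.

z = ln(32/18) / ln(1355/63.02) = 0.5754 / 3.0681 = 0.1875
c = 18 / 63.02^0.1875 = 18 / 2.175 = 8.276
S₃ = 8.276 × 1950^0.1875 = 8.276 × 4.14 ≈ 34.26

34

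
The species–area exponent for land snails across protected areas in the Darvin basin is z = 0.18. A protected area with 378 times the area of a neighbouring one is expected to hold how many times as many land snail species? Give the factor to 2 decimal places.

2.91

S₂/S₁ = (A₂/A₁)^z = 378^0.18
ln(S₂/S₁) = 0.18 × ln 378 = 0.18 × 5.9349 = 1.0683
S₂/S₁ = e^1.0683 ≈ 2.91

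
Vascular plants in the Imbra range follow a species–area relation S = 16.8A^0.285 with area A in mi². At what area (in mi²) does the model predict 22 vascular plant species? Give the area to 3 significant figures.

2.58 mi²

22 = 16.8 × A^0.285  ⇒  A^0.285 = 22/16.8 = 1.31
ln A = ln(1.31) / 0.285 = 0.2697 / 0.285 = 0.9462
A = e^0.9462 ≈ 2.576 mi²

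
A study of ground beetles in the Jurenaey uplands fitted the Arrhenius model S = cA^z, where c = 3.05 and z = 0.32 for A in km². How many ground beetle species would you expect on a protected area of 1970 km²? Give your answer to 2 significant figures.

S = 3.05 × 1970^0.32
ln S = ln 3.05 + 0.32 × ln 1970 = 1.1151 + 0.32 × 7.5858 = 3.5426
S = e^3.5426 ≈ 34.56

35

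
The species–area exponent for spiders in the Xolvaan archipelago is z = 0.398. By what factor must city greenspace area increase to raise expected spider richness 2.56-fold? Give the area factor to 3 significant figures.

(A₂/A₁)^0.398 = 2.56, so A₂/A₁ = 2.56^(1/0.398) = 2.56^2.513
ln(A₂/A₁) = ln 2.56 / 0.398 = 0.9400 / 0.398 = 2.3618
A₂/A₁ = e^2.3618 ≈ 10.61

10.6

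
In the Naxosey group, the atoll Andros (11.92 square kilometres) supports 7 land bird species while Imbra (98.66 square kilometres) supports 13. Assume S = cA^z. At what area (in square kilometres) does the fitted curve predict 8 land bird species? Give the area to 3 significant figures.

18.8 square kilometres

z = ln(13/7) / ln(98.66/11.92) = 0.6190 / 2.1135 = 0.2929
c = 7 / 11.92^0.2929 = 7 / 2.067 = 3.387
A = (8/3.387)^(1/0.2929) ⇒ ln A = ln(2.362)/0.2929 = 2.9341
A = e^2.9341 ≈ 18.8 square kilometres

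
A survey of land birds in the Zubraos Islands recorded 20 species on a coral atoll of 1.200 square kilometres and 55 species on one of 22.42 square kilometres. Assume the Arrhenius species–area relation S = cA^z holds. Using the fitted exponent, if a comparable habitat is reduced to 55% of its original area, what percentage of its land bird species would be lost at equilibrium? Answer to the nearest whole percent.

z = ln(55/20) / ln(22.42/1.2) = 1.0116 / 2.9276 = 0.3455
S_new/S_old = (A_new/A_old)^z = 0.55^0.3455 = exp(0.3455 × -0.5978) = 0.8134
Fraction lost = 1 − 0.8134 = 0.1866

19%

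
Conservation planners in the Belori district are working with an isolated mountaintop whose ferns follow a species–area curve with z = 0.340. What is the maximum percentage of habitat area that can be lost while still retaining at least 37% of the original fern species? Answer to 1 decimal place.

94.6%

Need (A_new/A_old)^0.34 = 0.37, so A_new/A_old = 0.37^(1/0.34) = 0.37^2.941
ln(A_new/A_old) = ln 0.37 / 0.34 = -0.9943 / 0.34 = -2.9243
A_new/A_old = e^-2.9243 ≈ 0.0537
Fraction that can be lost = 1 − 0.0537 = 0.9463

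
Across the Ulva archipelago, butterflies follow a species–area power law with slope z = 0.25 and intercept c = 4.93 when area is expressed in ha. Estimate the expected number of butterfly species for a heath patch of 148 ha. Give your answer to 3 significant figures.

S = 4.93 × 148^0.25
ln S = ln 4.93 + 0.25 × ln 148 = 1.5953 + 0.25 × 4.9972 = 2.8446
S = e^2.8446 ≈ 17.2

17.2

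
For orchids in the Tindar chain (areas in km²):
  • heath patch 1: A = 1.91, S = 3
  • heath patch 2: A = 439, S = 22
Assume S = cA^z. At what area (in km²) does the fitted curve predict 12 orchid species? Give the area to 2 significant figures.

84 km²

z = ln(22/3) / ln(439/1.91) = 1.9924 / 5.4374 = 0.3664
c = 3 / 1.91^0.3664 = 3 / 1.268 = 2.367
A = (12/2.367)^(1/0.3664) ⇒ ln A = ln(5.07)/0.3664 = 4.4303
A = e^4.4303 ≈ 83.96 km²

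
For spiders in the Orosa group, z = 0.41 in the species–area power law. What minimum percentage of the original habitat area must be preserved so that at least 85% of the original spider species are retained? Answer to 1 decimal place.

Need (A_new/A_old)^0.41 = 0.85, so A_new/A_old = 0.85^(1/0.41) = 0.85^2.439
ln(A_new/A_old) = ln 0.85 / 0.41 = -0.1625 / 0.41 = -0.3964
A_new/A_old = e^-0.3964 ≈ 0.6727

67.3%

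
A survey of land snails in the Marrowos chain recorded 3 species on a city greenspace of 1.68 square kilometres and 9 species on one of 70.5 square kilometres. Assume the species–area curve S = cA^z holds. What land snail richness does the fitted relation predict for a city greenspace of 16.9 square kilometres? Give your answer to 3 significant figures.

5.91

z = ln(9/3) / ln(70.5/1.68) = 1.0986 / 3.7368 = 0.2940
c = 3 / 1.68^0.2940 = 3 / 1.165 = 2.576
S₃ = 2.576 × 16.9^0.2940 = 2.576 × 2.296 ≈ 5.914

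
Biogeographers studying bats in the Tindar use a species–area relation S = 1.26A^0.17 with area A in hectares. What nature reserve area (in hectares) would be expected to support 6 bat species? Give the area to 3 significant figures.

9700 hectares

6 = 1.26 × A^0.17  ⇒  A^0.17 = 6/1.26 = 4.762
ln A = ln(4.762) / 0.17 = 1.5606 / 0.17 = 9.1803
A = e^9.1803 ≈ 9704 hectares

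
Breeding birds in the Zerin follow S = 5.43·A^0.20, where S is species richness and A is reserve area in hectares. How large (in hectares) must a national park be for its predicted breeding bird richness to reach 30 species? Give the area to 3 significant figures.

5150 hectares

30 = 5.43 × A^0.2  ⇒  A^0.2 = 30/5.43 = 5.525
ln A = ln(5.525) / 0.2 = 1.7093 / 0.2 = 8.5463
A = e^8.5463 ≈ 5148 hectares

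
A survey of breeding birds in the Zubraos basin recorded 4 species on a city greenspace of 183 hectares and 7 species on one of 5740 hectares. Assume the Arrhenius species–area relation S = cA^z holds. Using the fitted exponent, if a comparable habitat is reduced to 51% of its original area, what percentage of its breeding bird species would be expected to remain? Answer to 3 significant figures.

z = ln(7/4) / ln(5740/183) = 0.5596 / 3.4457 = 0.1624
S_new/S_old = (A_new/A_old)^z = 0.51^0.1624 = exp(0.1624 × -0.6733) = 0.8964

89.6%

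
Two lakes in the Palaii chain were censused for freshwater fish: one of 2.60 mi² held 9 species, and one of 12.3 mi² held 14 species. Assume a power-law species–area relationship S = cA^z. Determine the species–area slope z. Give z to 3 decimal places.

Taking logs: ln S = ln c + z ln A, so z = (ln S₂ − ln S₁)/(ln A₂ − ln A₁).
z = ln(14/9) / ln(12.3/2.6) = ln(1.556) / ln(4.731) = 0.4418 / 1.5541 = 0.2843

0.284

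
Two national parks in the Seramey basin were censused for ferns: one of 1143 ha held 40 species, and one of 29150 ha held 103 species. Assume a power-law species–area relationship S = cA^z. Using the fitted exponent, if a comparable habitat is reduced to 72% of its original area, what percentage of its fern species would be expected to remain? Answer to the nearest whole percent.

91%

z = ln(103/40) / ln(29150/1143) = 0.9458 / 3.2388 = 0.2920
S_new/S_old = (A_new/A_old)^z = 0.72^0.2920 = exp(0.2920 × -0.3285) = 0.9085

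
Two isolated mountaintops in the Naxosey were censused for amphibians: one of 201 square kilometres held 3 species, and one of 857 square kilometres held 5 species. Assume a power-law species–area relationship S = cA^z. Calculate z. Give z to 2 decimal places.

0.35

Taking logs: ln S = ln c + z ln A, so z = (ln S₂ − ln S₁)/(ln A₂ − ln A₁).
z = ln(5/3) / ln(857/201) = ln(1.667) / ln(4.264) = 0.5108 / 1.4501 = 0.3523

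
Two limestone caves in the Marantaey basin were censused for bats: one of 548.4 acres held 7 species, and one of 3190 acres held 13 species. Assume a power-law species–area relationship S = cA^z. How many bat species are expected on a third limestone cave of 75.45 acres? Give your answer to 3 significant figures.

3.49

z = ln(13/7) / ln(3190/548.4) = 0.6190 / 1.7608 = 0.3516
c = 7 / 548.4^0.3516 = 7 / 9.183 = 0.7623
S₃ = 0.7623 × 75.45^0.3516 = 0.7623 × 4.572 ≈ 3.485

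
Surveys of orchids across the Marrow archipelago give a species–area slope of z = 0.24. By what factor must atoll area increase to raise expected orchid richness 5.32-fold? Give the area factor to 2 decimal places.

(A₂/A₁)^0.24 = 5.32, so A₂/A₁ = 5.32^(1/0.24) = 5.32^4.167
ln(A₂/A₁) = ln 5.32 / 0.24 = 1.6715 / 0.24 = 6.9645
A₂/A₁ = e^6.9645 ≈ 1058

1058.36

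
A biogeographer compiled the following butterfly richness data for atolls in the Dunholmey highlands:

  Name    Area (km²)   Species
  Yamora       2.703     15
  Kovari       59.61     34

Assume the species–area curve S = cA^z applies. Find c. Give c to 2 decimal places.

11.53

z = ln(S₂/S₁) / ln(A₂/A₁) = ln(34/15) / ln(59.61/2.703) = 0.8183 / 3.0935 = 0.2645
c = S₁ / A₁^z = 15 / 2.703^0.2645 = 15 / 1.301 = 11.53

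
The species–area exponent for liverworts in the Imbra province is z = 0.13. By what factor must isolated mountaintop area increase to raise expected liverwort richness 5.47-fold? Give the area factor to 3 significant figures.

(A₂/A₁)^0.13 = 5.47, so A₂/A₁ = 5.47^(1/0.13) = 5.47^7.692
ln(A₂/A₁) = ln 5.47 / 0.13 = 1.6993 / 0.13 = 13.0714
A₂/A₁ = e^13.0714 ≈ 475144

475000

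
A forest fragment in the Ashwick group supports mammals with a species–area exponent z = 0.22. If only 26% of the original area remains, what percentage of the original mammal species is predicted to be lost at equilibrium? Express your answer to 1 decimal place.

S_new/S_old = (A_new/A_old)^z = 0.26^0.22
= exp(0.22 × ln 0.26) = exp(0.22 × -1.3471) = exp(-0.2964) ≈ 0.7435
Fraction lost = 1 − 0.7435 = 0.2565

25.6%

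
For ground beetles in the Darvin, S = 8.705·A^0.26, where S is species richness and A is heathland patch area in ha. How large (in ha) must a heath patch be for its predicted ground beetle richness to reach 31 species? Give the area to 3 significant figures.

132 ha

31 = 8.705 × A^0.26  ⇒  A^0.26 = 31/8.705 = 3.561
ln A = ln(3.561) / 0.26 = 1.2701 / 0.26 = 4.8850
A = e^4.8850 ≈ 132.3 ha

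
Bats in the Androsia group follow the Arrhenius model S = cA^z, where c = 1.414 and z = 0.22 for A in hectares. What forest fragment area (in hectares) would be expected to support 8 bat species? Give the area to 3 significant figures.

2640 hectares

8 = 1.414 × A^0.22  ⇒  A^0.22 = 8/1.414 = 5.658
ln A = ln(5.658) / 0.22 = 1.7330 / 0.22 = 7.8774
A = e^7.8774 ≈ 2637 hectares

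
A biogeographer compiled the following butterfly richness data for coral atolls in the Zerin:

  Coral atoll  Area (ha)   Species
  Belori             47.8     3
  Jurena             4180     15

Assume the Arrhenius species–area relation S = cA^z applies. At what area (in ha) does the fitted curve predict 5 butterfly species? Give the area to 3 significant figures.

z = ln(15/3) / ln(4180/47.8) = 1.6094 / 4.4710 = 0.3600
c = 3 / 47.8^0.3600 = 3 / 4.023 = 0.7457
A = (5/0.7457)^(1/0.3600) ⇒ ln A = ln(6.705)/0.3600 = 5.2861
A = e^5.2861 ≈ 197.6 ha

198 ha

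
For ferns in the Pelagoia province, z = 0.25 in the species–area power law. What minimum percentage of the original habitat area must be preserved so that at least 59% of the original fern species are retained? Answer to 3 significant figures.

Need (A_new/A_old)^0.25 = 0.59, so A_new/A_old = 0.59^(1/0.25) = 0.59^4
ln(A_new/A_old) = ln 0.59 / 0.25 = -0.5276 / 0.25 = -2.1105
A_new/A_old = e^-2.1105 ≈ 0.1212

12.1%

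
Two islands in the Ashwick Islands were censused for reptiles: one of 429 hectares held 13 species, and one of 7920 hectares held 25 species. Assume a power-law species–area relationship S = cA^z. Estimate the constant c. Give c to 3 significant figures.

z = ln(S₂/S₁) / ln(A₂/A₁) = ln(25/13) / ln(7920/429) = 0.6539 / 2.9157 = 0.2243
c = S₁ / A₁^z = 13 / 429^0.2243 = 13 / 3.894 = 3.338

3.34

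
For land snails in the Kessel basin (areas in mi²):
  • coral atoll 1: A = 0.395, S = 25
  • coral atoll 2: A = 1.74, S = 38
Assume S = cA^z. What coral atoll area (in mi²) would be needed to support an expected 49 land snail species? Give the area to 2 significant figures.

4.3 mi²

z = ln(38/25) / ln(1.74/0.395) = 0.4187 / 1.4828 = 0.2824
c = 25 / 0.395^0.2824 = 25 / 0.7693 = 32.5
A = (49/32.5)^(1/0.2824) ⇒ ln A = ln(1.508)/0.2824 = 1.4542
A = e^1.4542 ≈ 4.281 mi²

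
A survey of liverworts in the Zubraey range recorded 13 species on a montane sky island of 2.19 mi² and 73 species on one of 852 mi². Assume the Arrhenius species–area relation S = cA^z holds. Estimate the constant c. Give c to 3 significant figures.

z = ln(S₂/S₁) / ln(A₂/A₁) = ln(73/13) / ln(852/2.19) = 1.7255 / 5.9637 = 0.2893
c = S₁ / A₁^z = 13 / 2.19^0.2893 = 13 / 1.255 = 10.36

10.4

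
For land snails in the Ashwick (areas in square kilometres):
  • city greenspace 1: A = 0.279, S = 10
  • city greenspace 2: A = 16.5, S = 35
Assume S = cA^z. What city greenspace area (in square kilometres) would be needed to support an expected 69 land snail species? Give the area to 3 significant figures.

150 square kilometres

z = ln(35/10) / ln(16.5/0.279) = 1.2528 / 4.0799 = 0.3071
c = 10 / 0.279^0.3071 = 10 / 0.6757 = 14.8
A = (69/14.8)^(1/0.3071) ⇒ ln A = ln(4.662)/0.3071 = 5.0139
A = e^5.0139 ≈ 150.5 square kilometres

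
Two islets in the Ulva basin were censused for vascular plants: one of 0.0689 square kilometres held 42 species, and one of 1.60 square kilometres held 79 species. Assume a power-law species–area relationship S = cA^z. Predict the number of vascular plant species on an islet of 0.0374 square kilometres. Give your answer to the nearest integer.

z = ln(79/42) / ln(1.6/0.0689) = 0.6318 / 3.1451 = 0.2009
c = 42 / 0.0689^0.2009 = 42 / 0.5843 = 71.88
S₃ = 71.88 × 0.0374^0.2009 = 71.88 × 0.5168 ≈ 37.15

37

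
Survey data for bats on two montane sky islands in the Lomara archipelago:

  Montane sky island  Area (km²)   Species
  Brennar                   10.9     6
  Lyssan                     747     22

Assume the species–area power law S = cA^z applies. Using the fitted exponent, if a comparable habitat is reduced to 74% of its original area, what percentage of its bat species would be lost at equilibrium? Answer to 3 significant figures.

z = ln(22/6) / ln(747/10.9) = 1.2993 / 4.2273 = 0.3074
S_new/S_old = (A_new/A_old)^z = 0.74^0.3074 = exp(0.3074 × -0.3011) = 0.9116
Fraction lost = 1 − 0.9116 = 0.08839

8.84%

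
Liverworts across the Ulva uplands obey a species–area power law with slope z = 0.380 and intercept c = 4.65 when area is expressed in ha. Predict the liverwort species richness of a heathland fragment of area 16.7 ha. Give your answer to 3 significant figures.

S = 4.65 × 16.7^0.38
ln S = ln 4.65 + 0.38 × ln 16.7 = 1.5369 + 0.38 × 2.8154 = 2.6067
S = e^2.6067 ≈ 13.55

13.6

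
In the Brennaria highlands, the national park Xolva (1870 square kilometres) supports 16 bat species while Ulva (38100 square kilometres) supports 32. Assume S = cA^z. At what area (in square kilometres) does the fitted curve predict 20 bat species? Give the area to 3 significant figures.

4930 square kilometres

z = ln(32/16) / ln(38100/1870) = 0.6931 / 3.0143 = 0.2300
c = 16 / 1870^0.2300 = 16 / 5.654 = 2.83
A = (20/2.83)^(1/0.2300) ⇒ ln A = ln(7.068)/0.2300 = 8.5041
A = e^8.5041 ≈ 4935 square kilometres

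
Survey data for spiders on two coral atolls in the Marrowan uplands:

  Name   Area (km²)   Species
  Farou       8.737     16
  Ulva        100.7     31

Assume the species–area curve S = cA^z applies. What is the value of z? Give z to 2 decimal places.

Taking logs: ln S = ln c + z ln A, so z = (ln S₂ − ln S₁)/(ln A₂ − ln A₁).
z = ln(31/16) / ln(100.7/8.737) = ln(1.938) / ln(11.53) = 0.6614 / 2.4446 = 0.2706

0.27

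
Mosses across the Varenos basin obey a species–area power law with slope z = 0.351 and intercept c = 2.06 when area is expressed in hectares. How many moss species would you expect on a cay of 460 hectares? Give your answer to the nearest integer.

S = 2.06 × 460^0.351 = 2.06 × 8.603 ≈ 17.72

18 species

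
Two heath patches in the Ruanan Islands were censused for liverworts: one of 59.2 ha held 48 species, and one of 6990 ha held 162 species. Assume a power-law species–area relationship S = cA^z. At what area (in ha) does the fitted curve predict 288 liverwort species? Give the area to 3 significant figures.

z = ln(162/48) / ln(6990/59.2) = 1.2164 / 4.7713 = 0.2549
c = 48 / 59.2^0.2549 = 48 / 2.83 = 16.96
A = (288/16.96)^(1/0.2549) ⇒ ln A = ln(16.98)/0.2549 = 11.1091
A = e^11.1091 ≈ 66776 ha

66800 ha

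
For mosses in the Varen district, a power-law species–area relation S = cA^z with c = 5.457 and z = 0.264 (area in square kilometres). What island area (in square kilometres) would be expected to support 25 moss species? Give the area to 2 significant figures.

25 = 5.457 × A^0.264  ⇒  A^0.264 = 25/5.457 = 4.581
ln A = ln(4.581) / 0.264 = 1.5220 / 0.264 = 5.7651
A = e^5.7651 ≈ 319 square kilometres

320 square kilometres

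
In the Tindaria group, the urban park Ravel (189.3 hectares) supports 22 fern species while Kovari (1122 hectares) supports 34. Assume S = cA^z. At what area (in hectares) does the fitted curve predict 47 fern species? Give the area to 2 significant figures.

z = ln(34/22) / ln(1122/189.3) = 0.4353 / 1.7795 = 0.2446
c = 22 / 189.3^0.2446 = 22 / 3.606 = 6.101
A = (47/6.101)^(1/0.2446) ⇒ ln A = ln(7.704)/0.2446 = 8.3465
A = e^8.3465 ≈ 4215 hectares

4200 hectares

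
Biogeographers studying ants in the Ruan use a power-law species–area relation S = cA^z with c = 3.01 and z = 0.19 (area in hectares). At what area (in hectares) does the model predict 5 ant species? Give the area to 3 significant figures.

14.5 hectares

5 = 3.01 × A^0.19  ⇒  A^0.19 = 5/3.01 = 1.661
ln A = ln(1.661) / 0.19 = 0.5075 / 0.19 = 2.6710
A = e^2.6710 ≈ 14.46 hectares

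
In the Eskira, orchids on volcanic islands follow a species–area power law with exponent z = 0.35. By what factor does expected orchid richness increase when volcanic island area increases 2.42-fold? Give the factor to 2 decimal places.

1.36

S₂/S₁ = (A₂/A₁)^z = 2.42^0.35
ln(S₂/S₁) = 0.35 × ln 2.42 = 0.35 × 0.8838 = 0.3093
S₂/S₁ = e^0.3093 ≈ 1.362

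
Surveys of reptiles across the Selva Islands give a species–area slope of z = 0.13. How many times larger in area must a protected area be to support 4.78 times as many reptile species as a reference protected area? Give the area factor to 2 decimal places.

168410.22

(A₂/A₁)^0.13 = 4.78, so A₂/A₁ = 4.78^(1/0.13) = 4.78^7.692
ln(A₂/A₁) = ln 4.78 / 0.13 = 1.5644 / 0.13 = 12.0342
A₂/A₁ = e^12.0342 ≈ 168410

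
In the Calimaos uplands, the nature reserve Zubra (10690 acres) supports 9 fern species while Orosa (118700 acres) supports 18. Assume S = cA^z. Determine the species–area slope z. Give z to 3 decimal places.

0.288

Taking logs: ln S = ln c + z ln A, so z = (ln S₂ − ln S₁)/(ln A₂ − ln A₁).
z = ln(18/9) / ln(118700/10690) = ln(2) / ln(11.1) = 0.6931 / 2.4073 = 0.2879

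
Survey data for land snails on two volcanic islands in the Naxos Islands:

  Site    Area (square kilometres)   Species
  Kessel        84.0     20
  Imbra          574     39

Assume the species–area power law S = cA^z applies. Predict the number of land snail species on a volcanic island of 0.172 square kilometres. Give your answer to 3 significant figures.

z = ln(39/20) / ln(574/84) = 0.6678 / 1.9218 = 0.3475
c = 20 / 84^0.3475 = 20 / 4.663 = 4.289
S₃ = 4.289 × 0.172^0.3475 = 4.289 × 0.5424 ≈ 2.326

2.33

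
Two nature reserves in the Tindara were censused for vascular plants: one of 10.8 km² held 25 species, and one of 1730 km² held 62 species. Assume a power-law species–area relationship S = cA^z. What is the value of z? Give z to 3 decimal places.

0.179

Taking logs: ln S = ln c + z ln A, so z = (ln S₂ − ln S₁)/(ln A₂ − ln A₁).
z = ln(62/25) / ln(1730/10.8) = ln(2.48) / ln(160.2) = 0.9083 / 5.0763 = 0.1789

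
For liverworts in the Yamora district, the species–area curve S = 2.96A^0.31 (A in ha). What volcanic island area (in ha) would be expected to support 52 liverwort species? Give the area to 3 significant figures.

52 = 2.96 × A^0.31  ⇒  A^0.31 = 52/2.96 = 17.57
ln A = ln(17.57) / 0.31 = 2.8661 / 0.31 = 9.2453
A = e^9.2453 ≈ 10356 ha

10400 ha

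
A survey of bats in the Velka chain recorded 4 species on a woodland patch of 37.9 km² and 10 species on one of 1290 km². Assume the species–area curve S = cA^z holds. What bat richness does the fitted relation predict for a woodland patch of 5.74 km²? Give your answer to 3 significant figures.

z = ln(10/4) / ln(1290/37.9) = 0.9163 / 3.5274 = 0.2598
c = 4 / 37.9^0.2598 = 4 / 2.571 = 1.556
S₃ = 1.556 × 5.74^0.2598 = 1.556 × 1.574 ≈ 2.45

2.45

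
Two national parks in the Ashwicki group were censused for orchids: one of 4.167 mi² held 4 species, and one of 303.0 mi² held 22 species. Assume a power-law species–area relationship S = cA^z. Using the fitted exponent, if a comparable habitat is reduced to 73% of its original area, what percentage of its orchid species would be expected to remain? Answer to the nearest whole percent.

88%

z = ln(22/4) / ln(303/4.167) = 1.7047 / 4.2865 = 0.3977
S_new/S_old = (A_new/A_old)^z = 0.73^0.3977 = exp(0.3977 × -0.3147) = 0.8824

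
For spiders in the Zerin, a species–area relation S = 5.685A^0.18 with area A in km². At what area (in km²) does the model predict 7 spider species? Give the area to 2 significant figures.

7 = 5.685 × A^0.18  ⇒  A^0.18 = 7/5.685 = 1.231
ln A = ln(1.231) / 0.18 = 0.2081 / 0.18 = 1.1560
A = e^1.1560 ≈ 3.177 km²

3.2 km²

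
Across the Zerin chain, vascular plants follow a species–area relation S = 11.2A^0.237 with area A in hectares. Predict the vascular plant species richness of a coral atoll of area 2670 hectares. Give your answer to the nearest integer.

S = 11.2 × 2670^0.237 = 11.2 × 6.488 ≈ 72.66

73 species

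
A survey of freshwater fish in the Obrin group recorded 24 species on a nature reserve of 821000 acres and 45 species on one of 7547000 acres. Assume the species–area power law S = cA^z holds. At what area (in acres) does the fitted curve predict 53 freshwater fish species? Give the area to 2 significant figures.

z = ln(45/24) / ln(7547000/821000) = 0.6286 / 2.2184 = 0.2834
c = 24 / 821000^0.2834 = 24 / 47.41 = 0.5062
A = (53/0.5062)^(1/0.2834) ⇒ ln A = ln(104.7)/0.2834 = 16.4141
A = e^16.4141 ≈ 13444958 acres

13000000 acres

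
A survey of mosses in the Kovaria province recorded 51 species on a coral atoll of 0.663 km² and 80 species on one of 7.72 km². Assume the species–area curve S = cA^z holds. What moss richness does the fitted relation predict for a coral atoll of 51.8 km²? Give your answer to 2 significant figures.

110

z = ln(80/51) / ln(7.72/0.663) = 0.4502 / 2.4548 = 0.1834
c = 51 / 0.663^0.1834 = 51 / 0.9274 = 54.99
S₃ = 54.99 × 51.8^0.1834 = 54.99 × 2.063 ≈ 113.4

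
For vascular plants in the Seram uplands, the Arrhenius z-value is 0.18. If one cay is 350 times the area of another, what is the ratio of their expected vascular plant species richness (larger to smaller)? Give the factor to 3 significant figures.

2.87

S₂/S₁ = (A₂/A₁)^z = 350^0.18
ln(S₂/S₁) = 0.18 × ln 350 = 0.18 × 5.8579 = 1.0544
S₂/S₁ = e^1.0544 ≈ 2.87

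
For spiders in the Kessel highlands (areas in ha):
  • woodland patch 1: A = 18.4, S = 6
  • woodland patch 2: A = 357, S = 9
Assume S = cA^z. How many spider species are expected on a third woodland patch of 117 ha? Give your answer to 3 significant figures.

7.73

z = ln(9/6) / ln(357/18.4) = 0.4055 / 2.9654 = 0.1367
c = 6 / 18.4^0.1367 = 6 / 1.489 = 4.029
S₃ = 4.029 × 117^0.1367 = 4.029 × 1.918 ≈ 7.727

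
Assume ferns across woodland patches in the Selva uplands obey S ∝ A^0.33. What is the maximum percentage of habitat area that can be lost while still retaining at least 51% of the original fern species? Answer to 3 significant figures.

87.0%

Need (A_new/A_old)^0.33 = 0.51, so A_new/A_old = 0.51^(1/0.33) = 0.51^3.03
ln(A_new/A_old) = ln 0.51 / 0.33 = -0.6733 / 0.33 = -2.0404
A_new/A_old = e^-2.0404 ≈ 0.13
Fraction that can be lost = 1 − 0.13 = 0.87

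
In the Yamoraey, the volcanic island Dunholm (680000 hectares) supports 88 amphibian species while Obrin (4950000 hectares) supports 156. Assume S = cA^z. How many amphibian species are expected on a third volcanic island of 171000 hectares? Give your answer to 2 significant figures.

z = ln(156/88) / ln(4950000/680000) = 0.5725 / 1.9851 = 0.2884
c = 88 / 680000^0.2884 = 88 / 48.1 = 1.829
S₃ = 1.829 × 171000^0.2884 = 1.829 × 32.31 ≈ 59.1

59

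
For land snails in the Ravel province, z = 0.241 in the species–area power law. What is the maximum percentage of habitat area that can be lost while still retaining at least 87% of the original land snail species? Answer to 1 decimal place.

Need (A_new/A_old)^0.241 = 0.87, so A_new/A_old = 0.87^(1/0.241) = 0.87^4.149
ln(A_new/A_old) = ln 0.87 / 0.241 = -0.1393 / 0.241 = -0.5779
A_new/A_old = e^-0.5779 ≈ 0.5611
Fraction that can be lost = 1 − 0.5611 = 0.4389

43.9%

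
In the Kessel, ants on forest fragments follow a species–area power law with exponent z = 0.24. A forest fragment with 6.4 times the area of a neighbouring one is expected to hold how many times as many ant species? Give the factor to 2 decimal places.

S₂/S₁ = (A₂/A₁)^z = 6.4^0.24
ln(S₂/S₁) = 0.24 × ln 6.4 = 0.24 × 1.8563 = 0.4455
S₂/S₁ = e^0.4455 ≈ 1.561

1.56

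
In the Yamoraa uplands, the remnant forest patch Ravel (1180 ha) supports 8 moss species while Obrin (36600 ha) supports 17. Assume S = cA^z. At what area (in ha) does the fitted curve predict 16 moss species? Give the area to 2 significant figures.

z = ln(17/8) / ln(36600/1180) = 0.7538 / 3.4345 = 0.2195
c = 8 / 1180^0.2195 = 8 / 4.723 = 1.694
A = (16/1.694)^(1/0.2195) ⇒ ln A = ln(9.445)/0.2195 = 10.2316
A = e^10.2316 ≈ 27766 ha

28000 ha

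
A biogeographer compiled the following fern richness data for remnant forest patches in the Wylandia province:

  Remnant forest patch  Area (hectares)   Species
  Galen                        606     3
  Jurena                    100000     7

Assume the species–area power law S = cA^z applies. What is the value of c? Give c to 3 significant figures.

1.04

z = ln(S₂/S₁) / ln(A₂/A₁) = ln(7/3) / ln(100000/606) = 0.8473 / 5.1060 = 0.1659
c = S₁ / A₁^z = 3 / 606^0.1659 = 3 / 2.896 = 1.036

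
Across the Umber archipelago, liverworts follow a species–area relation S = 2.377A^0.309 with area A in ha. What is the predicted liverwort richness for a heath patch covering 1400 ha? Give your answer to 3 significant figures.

22.3

S = 2.377 × 1400^0.309 = 2.377 × 9.379 ≈ 22.29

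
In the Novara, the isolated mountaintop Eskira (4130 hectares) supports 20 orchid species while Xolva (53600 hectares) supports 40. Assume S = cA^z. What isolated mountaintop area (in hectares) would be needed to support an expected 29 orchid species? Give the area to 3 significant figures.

z = ln(40/20) / ln(53600/4130) = 0.6931 / 2.5633 = 0.2704
c = 20 / 4130^0.2704 = 20 / 9.502 = 2.105
A = (29/2.105)^(1/0.2704) ⇒ ln A = ln(13.78)/0.2704 = 9.7001
A = e^9.7001 ≈ 16319 hectares

16300 hectares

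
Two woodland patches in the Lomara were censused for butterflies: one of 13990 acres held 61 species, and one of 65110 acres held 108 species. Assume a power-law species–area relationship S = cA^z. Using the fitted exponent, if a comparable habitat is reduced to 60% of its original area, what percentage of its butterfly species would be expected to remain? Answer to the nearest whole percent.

83%

z = ln(108/61) / ln(65110/13990) = 0.5713 / 1.5377 = 0.3715
S_new/S_old = (A_new/A_old)^z = 0.6^0.3715 = exp(0.3715 × -0.5108) = 0.8272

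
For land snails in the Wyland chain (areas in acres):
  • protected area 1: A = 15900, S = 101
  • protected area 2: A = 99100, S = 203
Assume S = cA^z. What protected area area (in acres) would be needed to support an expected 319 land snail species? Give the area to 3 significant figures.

324000 acres

z = ln(203/101) / ln(99100/15900) = 0.6981 / 1.8298 = 0.3815
c = 101 / 15900^0.3815 = 101 / 40.07 = 2.52
A = (319/2.52)^(1/0.3815) ⇒ ln A = ln(126.6)/0.3815 = 12.6886
A = e^12.6886 ≈ 324040 acres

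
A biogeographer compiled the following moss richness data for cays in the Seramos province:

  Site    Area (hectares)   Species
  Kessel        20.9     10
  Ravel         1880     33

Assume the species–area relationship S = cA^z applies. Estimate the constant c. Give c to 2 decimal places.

z = ln(S₂/S₁) / ln(A₂/A₁) = ln(33/10) / ln(1880/20.9) = 1.1939 / 4.4993 = 0.2654
c = S₁ / A₁^z = 10 / 20.9^0.2654 = 10 / 2.24 = 4.464

4.46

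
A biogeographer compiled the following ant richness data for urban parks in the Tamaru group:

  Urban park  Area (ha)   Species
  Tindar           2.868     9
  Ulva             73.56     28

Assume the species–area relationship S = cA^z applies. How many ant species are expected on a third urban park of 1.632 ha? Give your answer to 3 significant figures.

z = ln(28/9) / ln(73.56/2.868) = 1.1350 / 3.2445 = 0.3498
c = 9 / 2.868^0.3498 = 9 / 1.446 = 6.225
S₃ = 6.225 × 1.632^0.3498 = 6.225 × 1.187 ≈ 7.389

7.39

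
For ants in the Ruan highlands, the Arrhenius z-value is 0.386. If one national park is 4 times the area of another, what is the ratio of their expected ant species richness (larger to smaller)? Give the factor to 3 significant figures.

S₂/S₁ = (A₂/A₁)^z = 4^0.386
ln(S₂/S₁) = 0.386 × ln 4 = 0.386 × 1.3863 = 0.5351
S₂/S₁ = e^0.5351 ≈ 1.708

1.71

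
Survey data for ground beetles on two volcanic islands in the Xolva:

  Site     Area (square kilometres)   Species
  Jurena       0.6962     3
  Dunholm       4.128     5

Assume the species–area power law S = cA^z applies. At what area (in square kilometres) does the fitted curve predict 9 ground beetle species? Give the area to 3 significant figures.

z = ln(5/3) / ln(4.128/0.6962) = 0.5108 / 1.7799 = 0.2870
c = 3 / 0.6962^0.2870 = 3 / 0.9013 = 3.329
A = (9/3.329)^(1/0.2870) ⇒ ln A = ln(2.704)/0.2870 = 3.4659
A = e^3.4659 ≈ 32 square kilometres

32.0 square kilometres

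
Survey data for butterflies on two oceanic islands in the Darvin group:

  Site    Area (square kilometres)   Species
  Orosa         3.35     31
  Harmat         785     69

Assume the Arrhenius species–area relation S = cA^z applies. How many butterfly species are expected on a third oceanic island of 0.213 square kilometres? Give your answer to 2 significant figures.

21

z = ln(69/31) / ln(785/3.35) = 0.8001 / 5.4567 = 0.1466
c = 31 / 3.35^0.1466 = 31 / 1.194 = 25.96
S₃ = 25.96 × 0.213^0.1466 = 25.96 × 0.7971 ≈ 20.7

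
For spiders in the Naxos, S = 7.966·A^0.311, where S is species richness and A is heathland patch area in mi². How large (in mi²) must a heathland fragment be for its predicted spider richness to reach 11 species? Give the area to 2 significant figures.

11 = 7.966 × A^0.311  ⇒  A^0.311 = 11/7.966 = 1.381
ln A = ln(1.381) / 0.311 = 0.3227 / 0.311 = 1.0377
A = e^1.0377 ≈ 2.823 mi²

2.8 mi²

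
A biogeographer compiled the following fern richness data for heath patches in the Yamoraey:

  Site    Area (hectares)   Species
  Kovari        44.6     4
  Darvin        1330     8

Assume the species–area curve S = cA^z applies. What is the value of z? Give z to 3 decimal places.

Taking logs: ln S = ln c + z ln A, so z = (ln S₂ − ln S₁)/(ln A₂ − ln A₁).
z = ln(8/4) / ln(1330/44.6) = ln(2) / ln(29.82) = 0.6931 / 3.3952 = 0.2042

0.204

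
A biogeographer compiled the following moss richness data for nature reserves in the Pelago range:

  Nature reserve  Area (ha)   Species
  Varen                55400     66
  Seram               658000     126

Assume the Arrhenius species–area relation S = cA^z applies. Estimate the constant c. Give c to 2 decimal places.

3.80

z = ln(S₂/S₁) / ln(A₂/A₁) = ln(126/66) / ln(658000/55400) = 0.6466 / 2.4746 = 0.2613
c = S₁ / A₁^z = 66 / 55400^0.2613 = 66 / 17.36 = 3.802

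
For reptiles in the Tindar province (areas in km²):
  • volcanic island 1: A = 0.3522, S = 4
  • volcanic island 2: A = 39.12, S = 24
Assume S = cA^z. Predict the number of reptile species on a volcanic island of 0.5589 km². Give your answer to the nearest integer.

z = ln(24/4) / ln(39.12/0.3522) = 1.7918 / 4.7102 = 0.3804
c = 4 / 0.3522^0.3804 = 4 / 0.6724 = 5.949
S₃ = 5.949 × 0.5589^0.3804 = 5.949 × 0.8015 ≈ 4.768

5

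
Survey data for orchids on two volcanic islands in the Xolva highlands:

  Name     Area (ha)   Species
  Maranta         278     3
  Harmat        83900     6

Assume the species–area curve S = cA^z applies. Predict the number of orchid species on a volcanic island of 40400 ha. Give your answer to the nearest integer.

5

z = ln(6/3) / ln(83900/278) = 0.6931 / 5.7098 = 0.1214
c = 3 / 278^0.1214 = 3 / 1.98 = 1.515
S₃ = 1.515 × 40400^0.1214 = 1.515 × 3.624 ≈ 5.491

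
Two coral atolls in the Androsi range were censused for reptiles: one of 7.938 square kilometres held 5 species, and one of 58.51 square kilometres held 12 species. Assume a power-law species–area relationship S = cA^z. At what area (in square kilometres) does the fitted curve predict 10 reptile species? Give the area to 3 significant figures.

38.6 square kilometres

z = ln(12/5) / ln(58.51/7.938) = 0.8755 / 1.9975 = 0.4383
c = 5 / 7.938^0.4383 = 5 / 2.479 = 2.017
A = (10/2.017)^(1/0.4383) ⇒ ln A = ln(4.958)/0.4383 = 3.6532
A = e^3.6532 ≈ 38.6 square kilometres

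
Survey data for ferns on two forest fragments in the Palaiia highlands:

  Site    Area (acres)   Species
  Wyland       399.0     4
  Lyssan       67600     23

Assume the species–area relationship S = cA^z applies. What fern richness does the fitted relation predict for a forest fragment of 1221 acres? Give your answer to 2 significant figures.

z = ln(23/4) / ln(67600/399) = 1.7492 / 5.1324 = 0.3408
c = 4 / 399^0.3408 = 4 / 7.699 = 0.5195
S₃ = 0.5195 × 1221^0.3408 = 0.5195 × 11.27 ≈ 5.856

5.9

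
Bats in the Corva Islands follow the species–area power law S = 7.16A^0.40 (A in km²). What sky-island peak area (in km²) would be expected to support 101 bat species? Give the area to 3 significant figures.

101 = 7.16 × A^0.4  ⇒  A^0.4 = 101/7.16 = 14.11
ln A = ln(14.11) / 0.4 = 2.6466 / 0.4 = 6.6165
A = e^6.6165 ≈ 747.3 km²

747 km²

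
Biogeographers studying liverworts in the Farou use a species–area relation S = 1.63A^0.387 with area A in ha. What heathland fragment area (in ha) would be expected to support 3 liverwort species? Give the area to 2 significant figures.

3 = 1.63 × A^0.387  ⇒  A^0.387 = 3/1.63 = 1.84
ln A = ln(1.84) / 0.387 = 0.6100 / 0.387 = 1.5763
A = e^1.5763 ≈ 4.837 ha

4.8 ha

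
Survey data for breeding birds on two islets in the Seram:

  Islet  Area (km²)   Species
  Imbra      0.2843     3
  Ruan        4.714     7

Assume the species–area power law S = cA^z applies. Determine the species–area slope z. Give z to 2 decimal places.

Taking logs: ln S = ln c + z ln A, so z = (ln S₂ − ln S₁)/(ln A₂ − ln A₁).
z = ln(7/3) / ln(4.714/0.2843) = ln(2.333) / ln(16.58) = 0.8473 / 2.8083 = 0.3017

0.30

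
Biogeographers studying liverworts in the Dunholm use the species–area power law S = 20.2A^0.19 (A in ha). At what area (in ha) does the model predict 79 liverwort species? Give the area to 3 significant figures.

79 = 20.2 × A^0.19  ⇒  A^0.19 = 79/20.2 = 3.911
ln A = ln(3.911) / 0.19 = 1.3638 / 0.19 = 7.1777
A = e^7.1777 ≈ 1310 ha

1310 ha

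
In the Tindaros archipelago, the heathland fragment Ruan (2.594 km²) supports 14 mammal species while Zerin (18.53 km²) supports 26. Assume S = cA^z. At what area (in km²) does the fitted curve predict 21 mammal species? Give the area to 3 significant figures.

z = ln(26/14) / ln(18.53/2.594) = 0.6190 / 1.9662 = 0.3148
c = 14 / 2.594^0.3148 = 14 / 1.35 = 10.37
A = (21/10.37)^(1/0.3148) ⇒ ln A = ln(2.025)/0.3148 = 2.2410
A = e^2.2410 ≈ 9.403 km²

9.40 km²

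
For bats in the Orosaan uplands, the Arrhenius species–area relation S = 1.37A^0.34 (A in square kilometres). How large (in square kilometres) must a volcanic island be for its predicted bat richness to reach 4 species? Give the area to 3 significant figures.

4 = 1.37 × A^0.34  ⇒  A^0.34 = 4/1.37 = 2.92
ln A = ln(2.92) / 0.34 = 1.0715 / 0.34 = 3.1514
A = e^3.1514 ≈ 23.37 square kilometres

23.4 square kilometres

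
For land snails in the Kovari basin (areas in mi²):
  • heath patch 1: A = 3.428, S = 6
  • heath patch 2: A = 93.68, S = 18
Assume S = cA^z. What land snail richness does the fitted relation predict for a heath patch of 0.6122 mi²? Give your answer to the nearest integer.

z = ln(18/6) / ln(93.68/3.428) = 1.0986 / 3.3079 = 0.3321
c = 6 / 3.428^0.3321 = 6 / 1.506 = 3.985
S₃ = 3.985 × 0.6122^0.3321 = 3.985 × 0.8496 ≈ 3.386

3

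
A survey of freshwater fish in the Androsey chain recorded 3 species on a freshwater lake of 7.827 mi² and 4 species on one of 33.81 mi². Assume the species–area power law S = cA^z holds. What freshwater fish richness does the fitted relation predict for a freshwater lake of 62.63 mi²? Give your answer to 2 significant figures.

4.5

z = ln(4/3) / ln(33.81/7.827) = 0.2877 / 1.4632 = 0.1966
c = 3 / 7.827^0.1966 = 3 / 1.499 = 2.002
S₃ = 2.002 × 62.63^0.1966 = 2.002 × 2.256 ≈ 4.515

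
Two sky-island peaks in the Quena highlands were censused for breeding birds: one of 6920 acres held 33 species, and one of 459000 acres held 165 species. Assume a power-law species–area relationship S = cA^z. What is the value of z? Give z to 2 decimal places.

Taking logs: ln S = ln c + z ln A, so z = (ln S₂ − ln S₁)/(ln A₂ − ln A₁).
z = ln(165/33) / ln(459000/6920) = ln(5) / ln(66.33) = 1.6094 / 4.1946 = 0.3837

0.38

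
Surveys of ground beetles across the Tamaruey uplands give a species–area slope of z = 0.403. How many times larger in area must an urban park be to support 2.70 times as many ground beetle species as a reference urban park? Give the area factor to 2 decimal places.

(A₂/A₁)^0.403 = 2.7, so A₂/A₁ = 2.7^(1/0.403) = 2.7^2.481
ln(A₂/A₁) = ln 2.7 / 0.403 = 0.9933 / 0.403 = 2.4646
A₂/A₁ = e^2.4646 ≈ 11.76

11.76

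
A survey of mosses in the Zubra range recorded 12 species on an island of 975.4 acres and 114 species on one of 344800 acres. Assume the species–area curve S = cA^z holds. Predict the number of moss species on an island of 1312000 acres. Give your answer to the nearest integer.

z = ln(114/12) / ln(344800/975.4) = 2.2513 / 5.8679 = 0.3837
c = 12 / 975.4^0.3837 = 12 / 14.02 = 0.8557
S₃ = 0.8557 × 1312000^0.3837 = 0.8557 × 222.4 ≈ 190.4

190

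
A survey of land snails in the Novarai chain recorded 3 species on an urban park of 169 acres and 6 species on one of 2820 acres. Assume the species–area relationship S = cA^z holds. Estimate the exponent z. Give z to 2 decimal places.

Taking logs: ln S = ln c + z ln A, so z = (ln S₂ − ln S₁)/(ln A₂ − ln A₁).
z = ln(6/3) / ln(2820/169) = ln(2) / ln(16.69) = 0.6931 / 2.8146 = 0.2463

0.25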